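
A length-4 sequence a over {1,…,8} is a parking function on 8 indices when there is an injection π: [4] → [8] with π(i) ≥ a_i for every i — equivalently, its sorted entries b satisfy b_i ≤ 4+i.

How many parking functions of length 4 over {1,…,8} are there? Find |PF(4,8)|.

3645

|PF| = (8−4+1)·(8+1)^(4−1) = 5·729 = 3645 [KW]
Check (7,1,6,4) → sorted (1,4,6,7): b_i ≤ 4+i ∀i, a PF.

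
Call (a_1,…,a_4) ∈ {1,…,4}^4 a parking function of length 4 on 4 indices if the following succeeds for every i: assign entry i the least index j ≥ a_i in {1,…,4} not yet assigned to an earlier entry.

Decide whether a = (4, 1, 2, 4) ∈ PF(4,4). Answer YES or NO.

NO

Rearranged: b = (1, 2, 4, 4).
  b_1=1 ≤ 1
  b_2=2 ≤ 2
  b_3=4 > 3
  fails at i=3 ⇒ NO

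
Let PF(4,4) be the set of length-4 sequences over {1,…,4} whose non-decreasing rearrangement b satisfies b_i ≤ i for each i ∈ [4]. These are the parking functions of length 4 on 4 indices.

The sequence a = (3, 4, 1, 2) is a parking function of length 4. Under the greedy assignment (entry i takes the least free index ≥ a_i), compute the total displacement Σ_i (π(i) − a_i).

Σπ = 4·5/2 = 10 (π permutes [4]); Σa = 3+4+1+2 = 10; disp = 10−10 = 0.

0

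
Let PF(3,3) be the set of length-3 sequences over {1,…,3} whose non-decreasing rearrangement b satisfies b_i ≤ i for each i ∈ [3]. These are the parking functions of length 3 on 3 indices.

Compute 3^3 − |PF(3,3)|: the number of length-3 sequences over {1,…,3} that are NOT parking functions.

11

|PF| = (4−3)·4^(3−1) = 1·16 = 16
Check (3,2,3) → sorted (2,3,3): b_1=2>1, not a PF.
So 27 − 16 = 11 fail.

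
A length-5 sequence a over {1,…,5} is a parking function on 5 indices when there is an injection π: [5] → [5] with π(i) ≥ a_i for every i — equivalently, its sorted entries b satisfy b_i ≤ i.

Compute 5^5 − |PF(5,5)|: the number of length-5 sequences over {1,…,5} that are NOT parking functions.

#PF = (6−5)·6^(5−1) = 1·1296 = 1296 (Konheim–Weiss)
One tuple (5,4,5,4,5) → sorted (4,4,5,5,5): b_1=4>1, not a PF.
So 3125 − 1296 = 1829 fail.

1829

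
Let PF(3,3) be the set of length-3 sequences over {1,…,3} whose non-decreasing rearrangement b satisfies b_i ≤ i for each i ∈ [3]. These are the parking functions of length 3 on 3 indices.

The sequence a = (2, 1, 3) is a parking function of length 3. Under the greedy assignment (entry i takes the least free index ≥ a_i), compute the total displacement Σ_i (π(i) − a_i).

Σπ = 6 ({1..3} each once); Σa = 2+1+3 = 6; disp = 6−6 = 0.

0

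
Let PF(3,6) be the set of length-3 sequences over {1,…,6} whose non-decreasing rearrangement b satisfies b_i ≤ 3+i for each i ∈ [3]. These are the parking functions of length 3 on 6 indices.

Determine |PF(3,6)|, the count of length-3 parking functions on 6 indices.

|PF| = (6+1−3)·(6+1)^{3−1} = 4 · 49 = 196 (Pollak)
One tuple (1,4,6) → sorted (1,4,6): b_i ≤ 3+i ∀i, a PF.

196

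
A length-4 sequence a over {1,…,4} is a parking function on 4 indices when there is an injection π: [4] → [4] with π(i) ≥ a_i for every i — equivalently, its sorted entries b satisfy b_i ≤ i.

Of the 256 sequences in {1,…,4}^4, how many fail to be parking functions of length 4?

131

#PF = (4+1−4)·(4+1)^{4−1} = 1·125 = 125
Check (1,4,2,4) → sorted (1,2,4,4): b_3=4>3, not a PF.
Total 256; non-PF = 256−125 = 131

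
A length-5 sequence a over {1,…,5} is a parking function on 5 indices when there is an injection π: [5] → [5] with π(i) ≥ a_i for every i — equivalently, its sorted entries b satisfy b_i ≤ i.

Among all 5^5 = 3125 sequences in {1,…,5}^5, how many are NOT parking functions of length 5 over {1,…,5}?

1829

Count = 1·6^4 = 1 · 1296 = 1296 (Pollak)
E.g. (4,3,3,4,2) → sorted (2,3,3,4,4): b_1=2>1, not a PF.
5^5 − 1296 = 3125 − 1296 = 1829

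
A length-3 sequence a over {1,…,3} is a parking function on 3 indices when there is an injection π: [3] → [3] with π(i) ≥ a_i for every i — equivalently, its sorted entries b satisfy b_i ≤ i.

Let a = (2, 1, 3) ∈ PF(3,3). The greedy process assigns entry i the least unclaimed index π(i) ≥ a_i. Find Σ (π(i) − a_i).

Σπ = 3·4/2 = 6 (π permutes [3]); Σa = 2+1+3 = 6; disp = 6−6 = 0.

0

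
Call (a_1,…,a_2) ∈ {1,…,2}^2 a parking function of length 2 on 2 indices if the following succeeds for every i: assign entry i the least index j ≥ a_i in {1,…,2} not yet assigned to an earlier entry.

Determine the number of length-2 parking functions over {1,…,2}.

Count = (3−2)·3^(2−1) = 1×3 = 3 [KW]
Check (1,1) → sorted (1,1): b_i ≤ i ∀i, a PF.

3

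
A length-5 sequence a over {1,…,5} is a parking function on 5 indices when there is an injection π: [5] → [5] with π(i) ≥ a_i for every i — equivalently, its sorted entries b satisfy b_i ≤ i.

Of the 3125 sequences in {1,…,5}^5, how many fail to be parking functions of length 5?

Count = 1·6^4 = 1 · 1296 = 1296 (Konheim–Weiss)
Check (4,5,3,4,5) → sorted (3,4,4,5,5): b_1=3>1, not a PF.
5^5 − 1296 = 3125 − 1296 = 1829

1829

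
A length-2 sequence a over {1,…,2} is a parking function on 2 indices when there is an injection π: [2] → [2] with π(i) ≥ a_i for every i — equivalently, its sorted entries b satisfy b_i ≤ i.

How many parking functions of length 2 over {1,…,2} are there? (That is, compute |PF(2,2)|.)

|PF(2,2)| = (3−2)·3^(2−1) = 1×3 = 3 (Konheim–Weiss)
One tuple (1,1) → sorted (1,1): b_i ≤ i ∀i, a PF.

3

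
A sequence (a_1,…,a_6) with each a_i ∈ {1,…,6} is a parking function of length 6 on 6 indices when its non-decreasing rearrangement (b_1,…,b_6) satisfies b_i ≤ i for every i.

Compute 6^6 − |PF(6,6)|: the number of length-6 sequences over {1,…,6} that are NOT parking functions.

29849

#PF = (6+1−6)·(6+1)^{6−1} = 1×16807 = 16807 (Konheim–Weiss)
One tuple (4,6,5,5,4,5) → sorted (4,4,5,5,5,6): b_1=4>1, not a PF.
So 46656 − 16807 = 29849 fail.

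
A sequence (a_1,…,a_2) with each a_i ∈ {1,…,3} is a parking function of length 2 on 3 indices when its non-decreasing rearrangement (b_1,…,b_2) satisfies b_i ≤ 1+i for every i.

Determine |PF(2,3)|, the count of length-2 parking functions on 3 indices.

8

|PF(2,3)| = (3−2+1)·(3+1)^(2−1) = 2 · 4 = 8 (Konheim–Weiss)
Check (1,3) → sorted (1,3): b_i ≤ 1+i ∀i, a PF.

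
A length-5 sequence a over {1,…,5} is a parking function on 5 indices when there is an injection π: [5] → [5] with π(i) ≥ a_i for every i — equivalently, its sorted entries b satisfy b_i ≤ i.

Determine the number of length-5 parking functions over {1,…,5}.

1296

|PF(5,5)| = (5+1−5)·(5+1)^{5−1} = 1·1296 = 1296 (Konheim–Weiss)
One tuple (3,1,2,1,5) → sorted (1,1,2,3,5): b_i ≤ i ∀i, a PF.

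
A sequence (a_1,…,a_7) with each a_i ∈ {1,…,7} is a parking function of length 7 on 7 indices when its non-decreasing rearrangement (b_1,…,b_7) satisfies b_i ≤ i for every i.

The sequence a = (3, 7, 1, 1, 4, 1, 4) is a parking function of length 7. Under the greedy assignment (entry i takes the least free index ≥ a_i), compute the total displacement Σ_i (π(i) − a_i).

Σπ = 28 ({1..7} each once); Σa = 3+7+1+1+4+1+4 = 21; disp = 28−21 = 7.

7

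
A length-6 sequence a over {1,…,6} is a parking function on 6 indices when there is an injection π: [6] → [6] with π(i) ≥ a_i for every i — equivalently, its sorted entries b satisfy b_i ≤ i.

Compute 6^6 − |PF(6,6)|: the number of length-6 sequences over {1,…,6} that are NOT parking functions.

29849

|PF(6,6)| = 1·7^5 = 1 · 16807 = 16807
E.g. (6,6,4,4,5,4) → sorted (4,4,4,5,6,6): b_1=4>1, not a PF.
6^6 − 16807 = 46656 − 16807 = 29849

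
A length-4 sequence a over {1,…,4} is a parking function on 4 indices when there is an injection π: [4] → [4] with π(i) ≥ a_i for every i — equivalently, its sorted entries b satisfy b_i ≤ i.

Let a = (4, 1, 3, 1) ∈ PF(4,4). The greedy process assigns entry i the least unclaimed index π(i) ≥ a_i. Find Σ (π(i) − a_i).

1

Σπ = 10 ({1..4} each once); Σa = 4+1+3+1 = 9; disp = 10−9 = 1.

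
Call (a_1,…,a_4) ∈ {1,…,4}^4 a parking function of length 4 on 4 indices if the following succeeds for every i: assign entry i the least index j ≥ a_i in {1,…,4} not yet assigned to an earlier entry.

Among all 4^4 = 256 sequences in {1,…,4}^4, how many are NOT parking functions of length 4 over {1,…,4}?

131

#PF = (5−4)·5^(4−1) = 1×125 = 125 (Konheim–Weiss)
E.g. (4,4,3,4) → sorted (3,4,4,4): b_1=3>1, not a PF.
4^4 − 125 = 256 − 125 = 131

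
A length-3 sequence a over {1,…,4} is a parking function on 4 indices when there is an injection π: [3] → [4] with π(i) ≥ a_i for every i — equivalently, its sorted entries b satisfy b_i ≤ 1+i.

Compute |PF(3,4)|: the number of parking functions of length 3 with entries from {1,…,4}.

50

|PF| = (5−3)·5^(3−1) = 2·25 = 50 (Konheim–Weiss)
E.g. (3,1,4) → sorted (1,3,4): b_i ≤ 1+i ∀i, a PF.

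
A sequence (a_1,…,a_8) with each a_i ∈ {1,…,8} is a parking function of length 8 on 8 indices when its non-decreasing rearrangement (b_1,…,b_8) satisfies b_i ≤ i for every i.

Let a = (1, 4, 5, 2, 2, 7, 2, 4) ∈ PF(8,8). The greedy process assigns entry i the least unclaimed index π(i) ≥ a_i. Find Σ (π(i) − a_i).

Σπ(i) = 1+…+8 = 36; Σa = 1+4+5+2+2+7+2+4 = 27; disp = 36−27 = 9.

9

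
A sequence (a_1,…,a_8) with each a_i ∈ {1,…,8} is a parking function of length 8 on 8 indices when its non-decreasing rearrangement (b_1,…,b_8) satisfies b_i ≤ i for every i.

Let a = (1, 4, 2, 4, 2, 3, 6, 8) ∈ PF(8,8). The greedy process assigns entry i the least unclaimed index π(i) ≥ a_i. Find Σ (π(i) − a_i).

6

Σπ = 8·9/2 = 36 (π permutes [8]); Σa = 1+4+2+4+2+3+6+8 = 30; disp = 36−30 = 6.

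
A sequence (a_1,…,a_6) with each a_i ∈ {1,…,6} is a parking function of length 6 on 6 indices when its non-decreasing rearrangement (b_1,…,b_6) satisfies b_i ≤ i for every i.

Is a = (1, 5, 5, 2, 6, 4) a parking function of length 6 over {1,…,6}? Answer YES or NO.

NO

Order a: b = (1, 2, 4, 5, 5, 6).
  b_1=1 ≤ 1
  b_2=2 ≤ 2
  b_3=4 > 3
  fails at i=3 ⇒ NO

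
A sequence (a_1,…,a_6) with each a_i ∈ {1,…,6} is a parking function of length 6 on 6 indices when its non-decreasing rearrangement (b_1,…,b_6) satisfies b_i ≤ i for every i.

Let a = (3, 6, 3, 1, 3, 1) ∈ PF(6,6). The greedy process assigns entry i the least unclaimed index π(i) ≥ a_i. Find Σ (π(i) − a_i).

Σπ = 6·7/2 = 21 (π permutes [6]); Σa = 3+6+3+1+3+1 = 17; disp = 21−17 = 4.

4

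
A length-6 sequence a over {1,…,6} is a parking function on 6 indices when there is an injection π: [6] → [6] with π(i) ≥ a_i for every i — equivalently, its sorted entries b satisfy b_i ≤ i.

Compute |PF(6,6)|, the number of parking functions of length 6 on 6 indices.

Count = (6+1−6)·(6+1)^{6−1} = 1×16807 = 16807
One tuple (5,3,1,2,2,4) → sorted (1,2,2,3,4,5): b_i ≤ i ∀i, a PF.

16807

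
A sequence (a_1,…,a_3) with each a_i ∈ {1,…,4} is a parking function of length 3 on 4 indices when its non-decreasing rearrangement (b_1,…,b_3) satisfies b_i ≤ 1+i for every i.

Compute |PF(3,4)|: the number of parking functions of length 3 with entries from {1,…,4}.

|PF(3,4)| = 2·5^2 = 2 · 25 = 50 (Pollak)
Check (3,2,1) → sorted (1,2,3): b_i ≤ 1+i ∀i, a PF.

50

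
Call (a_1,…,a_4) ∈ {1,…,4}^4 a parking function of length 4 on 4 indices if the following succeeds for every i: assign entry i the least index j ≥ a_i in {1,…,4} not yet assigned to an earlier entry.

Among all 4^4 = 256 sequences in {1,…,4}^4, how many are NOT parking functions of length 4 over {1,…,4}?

#PF = (4−4+1)·(4+1)^(4−1) = 1 · 125 = 125
Example (4,4,3,4) → sorted (3,4,4,4): b_1=3>1, not a PF.
So 256 − 125 = 131 fail.

131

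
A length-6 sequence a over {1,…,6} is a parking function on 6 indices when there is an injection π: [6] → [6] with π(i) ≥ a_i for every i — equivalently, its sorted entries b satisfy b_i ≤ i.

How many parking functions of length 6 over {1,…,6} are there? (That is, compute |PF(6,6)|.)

16807

#PF = 1·7^5 = 1 · 16807 = 16807
E.g. (2,3,1,1,5,3) → sorted (1,1,2,3,3,5): b_i ≤ i ∀i, a PF.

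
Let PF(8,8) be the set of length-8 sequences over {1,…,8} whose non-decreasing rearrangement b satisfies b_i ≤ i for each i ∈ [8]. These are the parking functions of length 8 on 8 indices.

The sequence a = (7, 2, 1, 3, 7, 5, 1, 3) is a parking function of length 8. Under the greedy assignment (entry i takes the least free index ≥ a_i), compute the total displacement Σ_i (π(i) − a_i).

7

Σπ = 8·9/2 = 36 (π permutes [8]); Σa = 7+2+1+3+7+5+1+3 = 29; disp = 36−29 = 7.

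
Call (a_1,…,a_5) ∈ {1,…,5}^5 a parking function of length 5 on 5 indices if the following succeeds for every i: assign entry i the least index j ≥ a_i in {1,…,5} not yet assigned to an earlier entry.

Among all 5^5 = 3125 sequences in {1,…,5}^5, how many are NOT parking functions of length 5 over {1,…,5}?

|PF(5,5)| = (6−5)·6^(5−1) = 1×1296 = 1296 (Konheim–Weiss)
One tuple (2,5,5,5,2) → sorted (2,2,5,5,5): b_1=2>1, not a PF.
So 3125 − 1296 = 1829 fail.

1829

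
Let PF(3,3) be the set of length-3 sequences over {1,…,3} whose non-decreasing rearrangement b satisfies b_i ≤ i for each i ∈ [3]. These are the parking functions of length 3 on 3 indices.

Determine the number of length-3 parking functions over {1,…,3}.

#PF = 1·4^2 = 1 · 16 = 16
One tuple (3,2,1) → sorted (1,2,3): b_i ≤ i ∀i, a PF.

16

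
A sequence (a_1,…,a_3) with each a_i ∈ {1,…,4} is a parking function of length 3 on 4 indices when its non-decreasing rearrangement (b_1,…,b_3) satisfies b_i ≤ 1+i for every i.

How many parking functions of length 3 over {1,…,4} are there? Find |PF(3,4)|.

|PF| = (4+1−3)·(4+1)^{3−1} = 2·25 = 50 [KW]
E.g. (3,2,4) → sorted (2,3,4): b_i ≤ 1+i ∀i, a PF.

50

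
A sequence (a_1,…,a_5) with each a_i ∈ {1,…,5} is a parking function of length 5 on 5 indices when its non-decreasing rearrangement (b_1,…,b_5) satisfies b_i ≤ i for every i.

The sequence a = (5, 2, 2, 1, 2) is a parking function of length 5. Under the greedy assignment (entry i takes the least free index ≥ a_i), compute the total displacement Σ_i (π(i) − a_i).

Σπ = 15 ({1..5} each once); Σa = 5+2+2+1+2 = 12; disp = 15−12 = 3.

3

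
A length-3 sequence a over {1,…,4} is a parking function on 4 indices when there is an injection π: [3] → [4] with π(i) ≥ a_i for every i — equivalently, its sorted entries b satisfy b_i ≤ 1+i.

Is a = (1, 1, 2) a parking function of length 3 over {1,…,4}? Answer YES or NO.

Rearranged: b = (1, 1, 2).
  b_1=1 ≤ 2
  b_2=1 ≤ 3
  b_3=2 ≤ 4
All bounds hold ⇒ YES

YES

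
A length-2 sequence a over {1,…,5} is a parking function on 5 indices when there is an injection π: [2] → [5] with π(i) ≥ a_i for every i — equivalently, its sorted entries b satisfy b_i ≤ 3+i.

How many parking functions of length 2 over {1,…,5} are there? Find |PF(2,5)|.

Count = (5−2+1)·(5+1)^(2−1) = 4 · 6 = 24 (Konheim–Weiss)
Check (4,2) → sorted (2,4): b_i ≤ 3+i ∀i, a PF.

24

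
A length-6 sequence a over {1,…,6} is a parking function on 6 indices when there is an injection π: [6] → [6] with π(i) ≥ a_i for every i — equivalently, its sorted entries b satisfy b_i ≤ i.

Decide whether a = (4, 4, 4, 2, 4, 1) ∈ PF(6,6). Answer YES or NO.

NO

Sorted: b = (1, 2, 4, 4, 4, 4).
  b_1=1 ≤ 1
  b_2=2 ≤ 2
  b_3=4 > 3
  fails at i=3 ⇒ NO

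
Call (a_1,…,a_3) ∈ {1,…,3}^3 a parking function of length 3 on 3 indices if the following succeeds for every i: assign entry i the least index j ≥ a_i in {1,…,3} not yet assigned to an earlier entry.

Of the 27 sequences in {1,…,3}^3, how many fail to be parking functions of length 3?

|PF| = (3+1−3)·(3+1)^{3−1} = 1 · 16 = 16 (Pollak)
E.g. (2,2,2) → sorted (2,2,2): b_1=2>1, not a PF.
So 27 − 16 = 11 fail.

11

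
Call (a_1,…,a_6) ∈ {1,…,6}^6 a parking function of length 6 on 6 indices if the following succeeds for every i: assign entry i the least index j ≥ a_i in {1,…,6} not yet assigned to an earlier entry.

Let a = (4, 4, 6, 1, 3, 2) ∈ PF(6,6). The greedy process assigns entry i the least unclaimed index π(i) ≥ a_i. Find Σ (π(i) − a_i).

1

Σπ = 21 ({1..6} each once); Σa = 4+4+6+1+3+2 = 20; disp = 21−20 = 1.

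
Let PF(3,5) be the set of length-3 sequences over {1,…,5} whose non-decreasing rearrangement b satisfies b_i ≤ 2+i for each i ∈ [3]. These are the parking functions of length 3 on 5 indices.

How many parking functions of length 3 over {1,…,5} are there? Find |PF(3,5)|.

108

Count = 3·6^2 = 3 · 36 = 108 [KW]
One tuple (1,3,2) → sorted (1,2,3): b_i ≤ 2+i ∀i, a PF.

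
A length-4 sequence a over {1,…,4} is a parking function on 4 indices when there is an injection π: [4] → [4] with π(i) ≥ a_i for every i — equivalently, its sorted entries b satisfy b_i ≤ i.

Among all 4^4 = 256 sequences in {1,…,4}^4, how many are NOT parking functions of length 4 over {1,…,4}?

|PF(4,4)| = (4+1−4)·(4+1)^{4−1} = 1×125 = 125 (Pollak)
E.g. (1,3,4,4) → sorted (1,3,4,4): b_2=3>2, not a PF.
Total 256; non-PF = 256−125 = 131

131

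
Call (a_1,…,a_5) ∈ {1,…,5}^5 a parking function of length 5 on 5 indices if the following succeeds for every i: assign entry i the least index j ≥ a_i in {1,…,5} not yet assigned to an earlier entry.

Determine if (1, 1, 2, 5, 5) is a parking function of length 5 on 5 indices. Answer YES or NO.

Sorted: b = (1, 1, 2, 5, 5).
  b_1=1 ≤ 1
  b_2=1 ≤ 2
  b_3=2 ≤ 3
  b_4=5 > 4
  fails at i=4 ⇒ NO

NO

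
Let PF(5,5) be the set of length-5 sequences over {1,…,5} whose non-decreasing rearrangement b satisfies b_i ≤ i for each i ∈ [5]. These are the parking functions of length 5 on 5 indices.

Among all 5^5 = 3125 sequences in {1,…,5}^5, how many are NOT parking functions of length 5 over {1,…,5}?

#PF = (6−5)·6^(5−1) = 1×1296 = 1296 [KW]
One tuple (5,5,5,2,4) → sorted (2,4,5,5,5): b_1=2>1, not a PF.
So 3125 − 1296 = 1829 fail.

1829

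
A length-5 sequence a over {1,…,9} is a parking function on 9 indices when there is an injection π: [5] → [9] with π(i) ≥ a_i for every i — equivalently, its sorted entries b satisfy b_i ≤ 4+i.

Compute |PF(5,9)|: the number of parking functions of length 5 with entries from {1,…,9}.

#PF = (9+1−5)·(9+1)^{5−1} = 5·10000 = 50000 (Konheim–Weiss)
Check (9,5,2,5,5) → sorted (2,5,5,5,9): b_i ≤ 4+i ∀i, a PF.

50000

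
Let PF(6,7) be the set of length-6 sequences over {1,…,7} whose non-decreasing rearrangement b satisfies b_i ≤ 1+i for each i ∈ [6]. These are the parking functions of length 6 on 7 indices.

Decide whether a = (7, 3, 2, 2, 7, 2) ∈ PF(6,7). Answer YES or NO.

Rearranged: b = (2, 2, 2, 3, 7, 7).
  b_1=2 ≤ 2
  b_2=2 ≤ 3
  b_3=2 ≤ 4
  b_4=3 ≤ 5
  b_5=7 > 6
  fails at i=5 ⇒ NO

NO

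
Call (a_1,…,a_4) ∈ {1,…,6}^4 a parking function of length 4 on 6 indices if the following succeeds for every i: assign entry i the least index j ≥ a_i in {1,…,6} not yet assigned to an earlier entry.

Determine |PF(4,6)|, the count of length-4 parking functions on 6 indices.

1029

|PF(4,6)| = 3·7^3 = 3×343 = 1029
One tuple (2,3,5,5) → sorted (2,3,5,5): b_i ≤ 2+i ∀i, a PF.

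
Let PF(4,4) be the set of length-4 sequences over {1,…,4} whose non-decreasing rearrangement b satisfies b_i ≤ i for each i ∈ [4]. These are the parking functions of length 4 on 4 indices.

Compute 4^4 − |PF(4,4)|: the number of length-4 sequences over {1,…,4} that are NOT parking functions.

|PF(4,4)| = (5−4)·5^(4−1) = 1·125 = 125 (Pollak)
E.g. (3,4,4,3) → sorted (3,3,4,4): b_1=3>1, not a PF.
4^4 − 125 = 256 − 125 = 131

131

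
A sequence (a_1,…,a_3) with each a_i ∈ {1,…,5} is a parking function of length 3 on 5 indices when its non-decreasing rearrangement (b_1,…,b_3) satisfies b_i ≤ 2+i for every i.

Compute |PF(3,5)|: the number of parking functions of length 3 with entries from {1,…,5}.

108

#PF = (6−3)·6^(3−1) = 3·36 = 108
Example (2,2,3) → sorted (2,2,3): b_i ≤ 2+i ∀i, a PF.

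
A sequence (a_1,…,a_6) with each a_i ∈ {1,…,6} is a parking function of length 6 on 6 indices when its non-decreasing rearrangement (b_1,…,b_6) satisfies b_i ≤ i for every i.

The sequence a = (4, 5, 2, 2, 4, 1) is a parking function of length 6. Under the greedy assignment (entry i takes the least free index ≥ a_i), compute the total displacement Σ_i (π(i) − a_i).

3

Σπ(i) = 1+…+6 = 21; Σa = 4+5+2+2+4+1 = 18; disp = 21−18 = 3.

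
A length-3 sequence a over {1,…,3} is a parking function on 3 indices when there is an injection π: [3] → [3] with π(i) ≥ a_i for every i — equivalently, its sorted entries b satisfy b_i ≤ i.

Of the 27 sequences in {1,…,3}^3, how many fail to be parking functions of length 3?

11

#PF = (4−3)·4^(3−1) = 1×16 = 16 (Konheim–Weiss)
E.g. (3,1,3) → sorted (1,3,3): b_2=3>2, not a PF.
So 27 − 16 = 11 fail.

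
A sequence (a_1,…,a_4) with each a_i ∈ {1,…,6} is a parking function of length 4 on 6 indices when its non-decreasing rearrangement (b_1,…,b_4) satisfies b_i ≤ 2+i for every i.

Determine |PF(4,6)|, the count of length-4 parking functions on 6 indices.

1029

#PF = (6−4+1)·(6+1)^(4−1) = 3 · 343 = 1029 (Konheim–Weiss)
E.g. (4,3,4,6) → sorted (3,4,4,6): b_i ≤ 2+i ∀i, a PF.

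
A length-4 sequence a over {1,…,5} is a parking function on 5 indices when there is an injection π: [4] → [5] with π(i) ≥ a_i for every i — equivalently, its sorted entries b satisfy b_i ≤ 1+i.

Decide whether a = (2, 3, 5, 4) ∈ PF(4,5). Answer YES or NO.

YES

Order a: b = (2, 3, 4, 5).
  b_1=2 ≤ 2
  b_2=3 ≤ 3
  b_3=4 ≤ 4
  b_4=5 ≤ 5
All bounds hold ⇒ YES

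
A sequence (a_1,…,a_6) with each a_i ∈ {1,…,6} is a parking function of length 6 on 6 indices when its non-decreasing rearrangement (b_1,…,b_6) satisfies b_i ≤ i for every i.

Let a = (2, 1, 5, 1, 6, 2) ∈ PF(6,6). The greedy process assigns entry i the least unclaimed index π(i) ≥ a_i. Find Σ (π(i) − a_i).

Σπ = 21 ({1..6} each once); Σa = 2+1+5+1+6+2 = 17; disp = 21−17 = 4.

4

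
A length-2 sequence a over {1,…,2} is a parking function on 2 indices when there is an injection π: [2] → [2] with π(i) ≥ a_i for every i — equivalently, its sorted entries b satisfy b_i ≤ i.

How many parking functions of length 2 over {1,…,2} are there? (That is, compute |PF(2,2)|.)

3

|PF(2,2)| = (2+1−2)·(2+1)^{2−1} = 1×3 = 3 [KW]
Check (2,1) → sorted (1,2): b_i ≤ i ∀i, a PF.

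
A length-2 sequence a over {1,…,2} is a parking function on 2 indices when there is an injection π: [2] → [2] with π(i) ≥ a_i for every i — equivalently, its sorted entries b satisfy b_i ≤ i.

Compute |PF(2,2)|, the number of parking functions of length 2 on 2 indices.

|PF| = (3−2)·3^(2−1) = 1×3 = 3 (Konheim–Weiss)
Check (1,1) → sorted (1,1): b_i ≤ i ∀i, a PF.

3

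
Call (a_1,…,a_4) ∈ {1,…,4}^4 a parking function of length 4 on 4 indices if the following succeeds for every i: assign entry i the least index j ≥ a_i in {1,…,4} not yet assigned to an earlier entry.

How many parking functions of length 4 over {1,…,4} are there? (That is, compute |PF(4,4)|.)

#PF = 1·5^3 = 1 · 125 = 125 (Konheim–Weiss)
Example (1,1,2,1) → sorted (1,1,1,2): b_i ≤ i ∀i, a PF.

125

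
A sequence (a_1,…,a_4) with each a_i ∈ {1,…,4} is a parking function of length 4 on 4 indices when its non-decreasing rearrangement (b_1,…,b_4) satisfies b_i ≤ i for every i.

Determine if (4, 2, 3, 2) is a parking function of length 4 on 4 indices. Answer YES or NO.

Rearranged: b = (2, 2, 3, 4).
  b_1=2 > 1
  fails at i=1 ⇒ NO

NO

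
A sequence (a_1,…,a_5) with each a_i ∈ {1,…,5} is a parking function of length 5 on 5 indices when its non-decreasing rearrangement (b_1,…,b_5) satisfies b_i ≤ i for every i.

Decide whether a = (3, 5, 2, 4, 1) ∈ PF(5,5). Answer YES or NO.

Order a: b = (1, 2, 3, 4, 5).
  b_1=1 ≤ 1
  b_2=2 ≤ 2
  b_3=3 ≤ 3
  b_4=4 ≤ 4
  b_5=5 ≤ 5
All bounds hold ⇒ YES

YES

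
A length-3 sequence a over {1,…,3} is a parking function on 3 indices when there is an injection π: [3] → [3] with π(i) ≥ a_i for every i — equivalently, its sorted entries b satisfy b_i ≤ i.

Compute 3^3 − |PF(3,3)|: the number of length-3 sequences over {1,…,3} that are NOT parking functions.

11

Count = (3+1−3)·(3+1)^{3−1} = 1×16 = 16 (Pollak)
Check (3,2,3) → sorted (2,3,3): b_1=2>1, not a PF.
Total 27; non-PF = 27−16 = 11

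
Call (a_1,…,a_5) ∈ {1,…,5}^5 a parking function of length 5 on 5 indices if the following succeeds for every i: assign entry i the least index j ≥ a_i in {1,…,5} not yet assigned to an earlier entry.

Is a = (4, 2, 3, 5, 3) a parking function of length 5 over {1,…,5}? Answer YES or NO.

NO

Rearranged: b = (2, 3, 3, 4, 5).
  b_1=2 > 1
  fails at i=1 ⇒ NO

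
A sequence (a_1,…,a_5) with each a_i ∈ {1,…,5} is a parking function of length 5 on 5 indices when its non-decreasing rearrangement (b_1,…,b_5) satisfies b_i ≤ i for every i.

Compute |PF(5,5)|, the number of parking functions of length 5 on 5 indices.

1296

|PF| = 1·6^4 = 1 · 1296 = 1296 (Konheim–Weiss)
One tuple (1,4,1,1,3) → sorted (1,1,1,3,4): b_i ≤ i ∀i, a PF.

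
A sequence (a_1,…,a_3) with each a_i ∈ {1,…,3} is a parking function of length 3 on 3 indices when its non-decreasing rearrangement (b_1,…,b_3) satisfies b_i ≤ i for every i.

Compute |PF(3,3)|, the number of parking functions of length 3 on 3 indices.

#PF = 1·4^2 = 1×16 = 16 [KW]
One tuple (1,1,2) → sorted (1,1,2): b_i ≤ i ∀i, a PF.

16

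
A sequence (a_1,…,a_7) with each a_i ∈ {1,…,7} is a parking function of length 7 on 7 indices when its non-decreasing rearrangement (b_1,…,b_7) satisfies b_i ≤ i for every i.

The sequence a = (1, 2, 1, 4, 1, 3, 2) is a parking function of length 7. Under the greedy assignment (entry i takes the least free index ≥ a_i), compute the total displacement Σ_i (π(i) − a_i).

14

Σπ = 28 ({1..7} each once); Σa = 1+2+1+4+1+3+2 = 14; disp = 28−14 = 14.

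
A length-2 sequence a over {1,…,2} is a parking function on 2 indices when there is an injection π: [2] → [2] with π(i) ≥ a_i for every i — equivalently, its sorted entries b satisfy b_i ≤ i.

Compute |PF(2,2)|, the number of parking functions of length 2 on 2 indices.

#PF = 1·3^1 = 1×3 = 3 (Konheim–Weiss)
Example (1,1) → sorted (1,1): b_i ≤ i ∀i, a PF.

3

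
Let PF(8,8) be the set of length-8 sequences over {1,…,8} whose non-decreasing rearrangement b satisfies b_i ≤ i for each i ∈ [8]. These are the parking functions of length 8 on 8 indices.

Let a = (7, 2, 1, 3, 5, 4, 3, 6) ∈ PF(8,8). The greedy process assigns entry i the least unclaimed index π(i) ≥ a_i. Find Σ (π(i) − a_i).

Σπ = 36 ({1..8} each once); Σa = 7+2+1+3+5+4+3+6 = 31; disp = 36−31 = 5.

5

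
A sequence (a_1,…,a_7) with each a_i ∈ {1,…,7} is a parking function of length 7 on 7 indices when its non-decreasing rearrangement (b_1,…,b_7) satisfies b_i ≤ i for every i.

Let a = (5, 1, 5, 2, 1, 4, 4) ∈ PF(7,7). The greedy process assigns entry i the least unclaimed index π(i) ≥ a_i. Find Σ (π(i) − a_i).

Σπ(i) = 1+…+7 = 28; Σa = 5+1+5+2+1+4+4 = 22; disp = 28−22 = 6.

6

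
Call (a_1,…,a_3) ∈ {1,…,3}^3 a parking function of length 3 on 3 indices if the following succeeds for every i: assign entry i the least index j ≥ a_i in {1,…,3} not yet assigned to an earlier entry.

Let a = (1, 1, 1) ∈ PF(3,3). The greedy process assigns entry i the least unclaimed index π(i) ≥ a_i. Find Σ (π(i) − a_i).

Σπ(i) = 1+…+3 = 6; Σa = 1+1+1 = 3; disp = 6−3 = 3.

3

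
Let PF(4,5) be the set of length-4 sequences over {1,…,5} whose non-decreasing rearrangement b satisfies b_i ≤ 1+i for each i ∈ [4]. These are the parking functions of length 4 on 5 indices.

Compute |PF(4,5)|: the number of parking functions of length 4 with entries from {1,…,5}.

|PF(4,5)| = 2·6^3 = 2 · 216 = 432 (Pollak)
Example (2,2,4,3) → sorted (2,2,3,4): b_i ≤ 1+i ∀i, a PF.

432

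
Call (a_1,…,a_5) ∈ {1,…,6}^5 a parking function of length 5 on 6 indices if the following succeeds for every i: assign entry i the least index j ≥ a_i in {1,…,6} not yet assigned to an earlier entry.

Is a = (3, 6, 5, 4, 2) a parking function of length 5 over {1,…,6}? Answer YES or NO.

YES

Sorted: b = (2, 3, 4, 5, 6).
  b_1=2 ≤ 2
  b_2=3 ≤ 3
  b_3=4 ≤ 4
  b_4=5 ≤ 5
  b_5=6 ≤ 6
All bounds hold ⇒ YES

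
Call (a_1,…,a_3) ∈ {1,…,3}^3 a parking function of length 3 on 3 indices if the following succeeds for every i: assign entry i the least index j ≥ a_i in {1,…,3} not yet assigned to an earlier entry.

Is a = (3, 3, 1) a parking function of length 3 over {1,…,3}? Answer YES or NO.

NO

Sorted: b = (1, 3, 3).
  b_1=1 ≤ 1
  b_2=3 > 2
  fails at i=2 ⇒ NO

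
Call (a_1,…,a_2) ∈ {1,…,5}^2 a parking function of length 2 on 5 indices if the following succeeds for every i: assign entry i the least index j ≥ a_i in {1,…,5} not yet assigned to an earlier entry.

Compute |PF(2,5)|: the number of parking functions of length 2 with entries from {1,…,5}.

24

|PF| = (6−2)·6^(2−1) = 4 · 6 = 24
Example (5,1) → sorted (1,5): b_i ≤ 3+i ∀i, a PF.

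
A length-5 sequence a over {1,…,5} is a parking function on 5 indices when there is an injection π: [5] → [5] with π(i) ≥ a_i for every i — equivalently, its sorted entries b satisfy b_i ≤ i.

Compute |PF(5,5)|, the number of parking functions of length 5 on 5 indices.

1296

#PF = (5+1−5)·(5+1)^{5−1} = 1·1296 = 1296 (Pollak)
Check (3,1,3,2,5) → sorted (1,2,3,3,5): b_i ≤ i ∀i, a PF.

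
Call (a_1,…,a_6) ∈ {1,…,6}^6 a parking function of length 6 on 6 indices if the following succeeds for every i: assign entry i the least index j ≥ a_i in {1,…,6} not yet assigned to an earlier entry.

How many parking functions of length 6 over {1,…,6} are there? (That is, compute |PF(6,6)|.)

16807

|PF| = (6−6+1)·(6+1)^(6−1) = 1×16807 = 16807 (Konheim–Weiss)
Example (1,2,5,5,1,2) → sorted (1,1,2,2,5,5): b_i ≤ i ∀i, a PF.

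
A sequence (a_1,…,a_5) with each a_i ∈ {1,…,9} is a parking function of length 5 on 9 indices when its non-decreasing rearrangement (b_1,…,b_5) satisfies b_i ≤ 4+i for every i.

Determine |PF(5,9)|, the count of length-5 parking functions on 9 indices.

#PF = (9+1−5)·(9+1)^{5−1} = 5 · 10000 = 50000 [KW]
Example (8,5,1,1,9) → sorted (1,1,5,8,9): b_i ≤ 4+i ∀i, a PF.

50000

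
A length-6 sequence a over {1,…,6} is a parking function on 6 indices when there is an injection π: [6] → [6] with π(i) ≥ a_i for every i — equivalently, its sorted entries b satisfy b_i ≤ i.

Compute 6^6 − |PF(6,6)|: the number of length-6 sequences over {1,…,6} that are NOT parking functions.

#PF = (7−6)·7^(6−1) = 1·16807 = 16807 (Konheim–Weiss)
Check (6,6,1,2,4,6) → sorted (1,2,4,6,6,6): b_3=4>3, not a PF.
So 46656 − 16807 = 29849 fail.

29849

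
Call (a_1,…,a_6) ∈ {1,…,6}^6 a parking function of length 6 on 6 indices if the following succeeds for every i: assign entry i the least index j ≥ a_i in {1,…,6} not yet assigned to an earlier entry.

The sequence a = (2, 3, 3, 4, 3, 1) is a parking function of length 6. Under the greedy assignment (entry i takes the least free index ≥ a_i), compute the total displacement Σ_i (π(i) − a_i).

5

Σπ(i) = 1+…+6 = 21; Σa = 2+3+3+4+3+1 = 16; disp = 21−16 = 5.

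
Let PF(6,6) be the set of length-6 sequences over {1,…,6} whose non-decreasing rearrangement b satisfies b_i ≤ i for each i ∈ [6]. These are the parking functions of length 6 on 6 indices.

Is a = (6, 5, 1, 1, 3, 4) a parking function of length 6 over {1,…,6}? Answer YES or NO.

YES

Rearranged: b = (1, 1, 3, 4, 5, 6).
  b_1=1 ≤ 1
  b_2=1 ≤ 2
  b_3=3 ≤ 3
  b_4=4 ≤ 4
  b_5=5 ≤ 5
  b_6=6 ≤ 6
All bounds hold ⇒ YES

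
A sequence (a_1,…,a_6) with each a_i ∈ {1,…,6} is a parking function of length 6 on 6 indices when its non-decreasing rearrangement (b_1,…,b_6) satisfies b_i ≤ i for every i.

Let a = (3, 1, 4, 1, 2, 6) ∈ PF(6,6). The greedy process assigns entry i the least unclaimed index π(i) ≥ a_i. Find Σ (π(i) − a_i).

Σπ = 6·7/2 = 21 (π permutes [6]); Σa = 3+1+4+1+2+6 = 17; disp = 21−17 = 4.

4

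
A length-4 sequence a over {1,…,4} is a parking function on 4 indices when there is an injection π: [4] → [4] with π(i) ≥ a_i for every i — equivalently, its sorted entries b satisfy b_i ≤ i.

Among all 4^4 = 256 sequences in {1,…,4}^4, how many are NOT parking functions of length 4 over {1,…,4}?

131

#PF = (4+1−4)·(4+1)^{4−1} = 1×125 = 125 [KW]
Example (4,4,3,3) → sorted (3,3,4,4): b_1=3>1, not a PF.
Total 256; non-PF = 256−125 = 131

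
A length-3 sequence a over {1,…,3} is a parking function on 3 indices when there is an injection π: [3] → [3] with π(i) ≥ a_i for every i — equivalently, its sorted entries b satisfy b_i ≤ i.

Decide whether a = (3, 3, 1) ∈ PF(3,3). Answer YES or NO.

Order a: b = (1, 3, 3).
  b_1=1 ≤ 1
  b_2=3 > 2
  fails at i=2 ⇒ NO

NO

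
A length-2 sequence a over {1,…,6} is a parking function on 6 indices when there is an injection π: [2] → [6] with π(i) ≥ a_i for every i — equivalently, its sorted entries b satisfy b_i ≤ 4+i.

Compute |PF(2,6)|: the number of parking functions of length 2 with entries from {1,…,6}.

#PF = (6+1−2)·(6+1)^{2−1} = 5 · 7 = 35
Check (2,6) → sorted (2,6): b_i ≤ 4+i ∀i, a PF.

35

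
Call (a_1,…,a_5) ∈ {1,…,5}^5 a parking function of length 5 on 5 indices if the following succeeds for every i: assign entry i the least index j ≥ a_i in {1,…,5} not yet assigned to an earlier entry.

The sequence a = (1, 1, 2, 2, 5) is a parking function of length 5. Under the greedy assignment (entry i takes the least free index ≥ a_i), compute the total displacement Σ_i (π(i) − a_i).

Σπ(i) = 1+…+5 = 15; Σa = 1+1+2+2+5 = 11; disp = 15−11 = 4.

4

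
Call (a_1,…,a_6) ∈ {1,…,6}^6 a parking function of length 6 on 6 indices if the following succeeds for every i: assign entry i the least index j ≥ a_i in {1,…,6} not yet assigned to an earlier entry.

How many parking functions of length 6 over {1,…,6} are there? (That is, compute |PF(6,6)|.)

16807

|PF| = (7−6)·7^(6−1) = 1·16807 = 16807 [KW]
Example (1,1,3,4,4,3) → sorted (1,1,3,3,4,4): b_i ≤ i ∀i, a PF.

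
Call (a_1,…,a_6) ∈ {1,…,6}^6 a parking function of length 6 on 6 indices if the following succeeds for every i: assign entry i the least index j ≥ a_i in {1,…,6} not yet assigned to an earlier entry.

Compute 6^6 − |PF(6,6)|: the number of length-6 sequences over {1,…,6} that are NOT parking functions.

|PF(6,6)| = (6+1−6)·(6+1)^{6−1} = 1×16807 = 16807 (Pollak)
One tuple (6,6,6,6,6,1) → sorted (1,6,6,6,6,6): b_2=6>2, not a PF.
Total 46656; non-PF = 46656−16807 = 29849

29849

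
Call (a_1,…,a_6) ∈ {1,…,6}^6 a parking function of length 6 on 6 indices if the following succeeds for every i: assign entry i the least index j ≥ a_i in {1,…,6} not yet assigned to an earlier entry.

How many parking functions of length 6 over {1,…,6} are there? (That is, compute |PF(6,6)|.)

|PF| = 1·7^5 = 1 · 16807 = 16807 (Konheim–Weiss)
Check (2,3,2,1,4,5) → sorted (1,2,2,3,4,5): b_i ≤ i ∀i, a PF.

16807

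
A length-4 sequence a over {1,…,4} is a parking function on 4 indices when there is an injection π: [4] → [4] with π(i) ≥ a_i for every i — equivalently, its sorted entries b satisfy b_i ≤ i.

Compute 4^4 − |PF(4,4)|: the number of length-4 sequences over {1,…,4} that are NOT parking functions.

|PF(4,4)| = (4+1−4)·(4+1)^{4−1} = 1×125 = 125 [KW]
Check (3,4,3,4) → sorted (3,3,4,4): b_1=3>1, not a PF.
So 256 − 125 = 131 fail.

131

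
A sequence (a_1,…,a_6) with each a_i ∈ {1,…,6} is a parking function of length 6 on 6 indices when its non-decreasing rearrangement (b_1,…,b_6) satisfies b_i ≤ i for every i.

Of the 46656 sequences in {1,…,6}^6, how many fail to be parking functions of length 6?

29849

|PF| = (7−6)·7^(6−1) = 1·16807 = 16807 (Pollak)
Example (2,6,6,3,5,5) → sorted (2,3,5,5,6,6): b_1=2>1, not a PF.
6^6 − 16807 = 46656 − 16807 = 29849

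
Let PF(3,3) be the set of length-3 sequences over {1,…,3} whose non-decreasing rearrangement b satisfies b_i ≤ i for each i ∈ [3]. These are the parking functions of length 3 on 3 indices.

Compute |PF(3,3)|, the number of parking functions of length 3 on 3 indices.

16

Count = (3+1−3)·(3+1)^{3−1} = 1·16 = 16
Check (3,2,1) → sorted (1,2,3): b_i ≤ i ∀i, a PF.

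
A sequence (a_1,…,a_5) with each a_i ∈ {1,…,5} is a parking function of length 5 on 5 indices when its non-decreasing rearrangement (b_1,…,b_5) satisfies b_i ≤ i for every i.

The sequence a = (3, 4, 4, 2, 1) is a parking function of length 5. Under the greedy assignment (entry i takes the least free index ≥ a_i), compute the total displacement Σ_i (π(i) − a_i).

1

Σπ = 5·6/2 = 15 (π permutes [5]); Σa = 3+4+4+2+1 = 14; disp = 15−14 = 1.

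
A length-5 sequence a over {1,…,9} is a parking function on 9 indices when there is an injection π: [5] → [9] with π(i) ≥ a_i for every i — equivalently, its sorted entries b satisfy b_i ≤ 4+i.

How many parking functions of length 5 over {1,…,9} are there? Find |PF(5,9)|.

50000

|PF| = (9+1−5)·(9+1)^{5−1} = 5·10000 = 50000
Example (3,6,5,6,2) → sorted (2,3,5,6,6): b_i ≤ 4+i ∀i, a PF.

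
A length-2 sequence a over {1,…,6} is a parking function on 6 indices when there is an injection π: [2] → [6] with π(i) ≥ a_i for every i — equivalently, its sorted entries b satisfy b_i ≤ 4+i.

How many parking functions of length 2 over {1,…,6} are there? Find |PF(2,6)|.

35

|PF| = 5·7^1 = 5×7 = 35 (Pollak)
Example (4,1) → sorted (1,4): b_i ≤ 4+i ∀i, a PF.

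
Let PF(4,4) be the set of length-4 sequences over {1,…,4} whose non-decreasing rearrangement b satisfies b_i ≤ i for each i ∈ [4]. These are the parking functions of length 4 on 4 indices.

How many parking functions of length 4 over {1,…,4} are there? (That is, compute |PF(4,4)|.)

|PF| = (4−4+1)·(4+1)^(4−1) = 1·125 = 125
One tuple (2,1,3,1) → sorted (1,1,2,3): b_i ≤ i ∀i, a PF.

125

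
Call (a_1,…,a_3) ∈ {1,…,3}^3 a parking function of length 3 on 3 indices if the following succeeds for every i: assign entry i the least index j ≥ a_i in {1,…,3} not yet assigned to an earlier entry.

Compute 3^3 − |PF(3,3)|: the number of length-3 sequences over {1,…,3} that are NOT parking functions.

11

Count = (3−3+1)·(3+1)^(3−1) = 1·16 = 16 [KW]
E.g. (2,2,2) → sorted (2,2,2): b_1=2>1, not a PF.
3^3 − 16 = 27 − 16 = 11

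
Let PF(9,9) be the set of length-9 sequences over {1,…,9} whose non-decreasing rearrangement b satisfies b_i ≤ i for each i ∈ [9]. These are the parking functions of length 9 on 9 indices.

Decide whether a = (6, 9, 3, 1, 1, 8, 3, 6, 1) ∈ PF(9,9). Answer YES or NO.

YES

Rearranged: b = (1, 1, 1, 3, 3, 6, 6, 8, 9).
  b_1=1 ≤ 1
  b_2=1 ≤ 2
  b_3=1 ≤ 3
  b_4=3 ≤ 4
  b_5=3 ≤ 5
  b_6=6 ≤ 6
  b_7=6 ≤ 7
  b_8=8 ≤ 8
  b_9=9 ≤ 9
All bounds hold ⇒ YES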